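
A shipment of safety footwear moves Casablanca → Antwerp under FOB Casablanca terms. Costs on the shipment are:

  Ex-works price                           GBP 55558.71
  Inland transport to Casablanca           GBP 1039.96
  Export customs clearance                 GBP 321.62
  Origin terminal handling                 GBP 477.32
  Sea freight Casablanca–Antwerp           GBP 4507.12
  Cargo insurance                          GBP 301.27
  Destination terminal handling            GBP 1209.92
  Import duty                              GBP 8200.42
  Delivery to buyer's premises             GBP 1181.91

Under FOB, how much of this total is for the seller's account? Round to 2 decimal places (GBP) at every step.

FOB: the seller bears costs until goods are on board at the origin port; the buyer bears freight, insurance and all costs thereafter.
Seller's account: goods 55558.71 + inland to port 1039.96 + export clearance 321.62 + origin terminal 477.32 = 57397.61
Buyer's account: freight 4507.12 + insurance 301.27 + destination terminal 1209.92 + duty 8200.42 + delivery 1181.91 = 15400.64

Seller's account: GBP 57397.61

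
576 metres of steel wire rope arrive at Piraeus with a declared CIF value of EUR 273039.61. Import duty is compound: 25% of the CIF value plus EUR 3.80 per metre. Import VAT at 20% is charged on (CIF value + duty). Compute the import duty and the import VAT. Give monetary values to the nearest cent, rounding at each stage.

Ad valorem component: 273039.61 × 25% = 68259.90
Specific component: 576 × 3.80 = 2188.80
Import duty = 68259.90 + 2188.80 = 70448.70
VAT base = CIF + duty = 273039.61 + 70448.70 = 343488.31
Import VAT = 343488.31 × 20% = 68697.66

Import duty: EUR 70448.70; import VAT: EUR 68697.66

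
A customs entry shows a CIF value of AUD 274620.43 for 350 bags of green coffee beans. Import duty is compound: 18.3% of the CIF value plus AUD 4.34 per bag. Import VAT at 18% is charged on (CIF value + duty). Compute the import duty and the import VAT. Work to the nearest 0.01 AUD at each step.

Ad valorem component: 274620.43 × 18.3% = 50255.54
Specific component: 350 × 4.34 = 1519.00
Import duty = 50255.54 + 1519.00 = 51774.54
VAT base = CIF + duty = 274620.43 + 51774.54 = 326394.97
Import VAT = 326394.97 × 18% = 58751.09

Import duty: AUD 51774.54; import VAT: AUD 58751.09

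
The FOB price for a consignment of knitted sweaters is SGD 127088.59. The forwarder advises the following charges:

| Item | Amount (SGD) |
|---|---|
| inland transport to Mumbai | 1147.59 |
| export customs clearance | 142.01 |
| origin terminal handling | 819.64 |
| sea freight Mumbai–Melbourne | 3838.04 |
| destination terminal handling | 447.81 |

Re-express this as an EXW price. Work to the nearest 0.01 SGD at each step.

EXW price: SGD 124979.35

Not relevant to the conversion: freight, destination terminal — on the buyer under both terms; not part of either seller's price.
From FOB to EXW, the seller no longer bears: inland to port, export clearance, origin terminal.
EXW price = 127088.59 − 1147.59 − 142.01 − 819.64 = 124979.35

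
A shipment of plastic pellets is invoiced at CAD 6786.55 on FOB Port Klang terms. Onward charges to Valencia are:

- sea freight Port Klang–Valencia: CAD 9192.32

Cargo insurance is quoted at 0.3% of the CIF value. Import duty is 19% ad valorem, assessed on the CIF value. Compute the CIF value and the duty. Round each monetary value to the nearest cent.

CIF value: CAD 16026.95; import duty: CAD 3045.12

Let C be the CIF value. C = FOB price + freight + 0.3% × C
C − 0.3% × C = 6786.55 + 9192.32
0.997 × C = 15978.87
C = 15978.87 / 0.997 = 16026.95
Insurance premium = 0.3% × 16026.95 = 48.08
Import duty = 16026.95 × 19% = 3045.12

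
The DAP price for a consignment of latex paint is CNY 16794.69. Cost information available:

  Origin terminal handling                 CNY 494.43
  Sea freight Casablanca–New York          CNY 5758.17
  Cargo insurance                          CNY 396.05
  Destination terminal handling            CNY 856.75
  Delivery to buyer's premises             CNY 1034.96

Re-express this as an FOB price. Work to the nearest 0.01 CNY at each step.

FOB price: CNY 8748.76

Not relevant to the conversion: origin terminal — on the seller under both DAP and FOB; already in the DAP price and stays in the FOB price.
From DAP to FOB, the seller no longer bears: freight, insurance, destination terminal, delivery.
FOB price = 16794.69 − 5758.17 − 396.05 − 856.75 − 1034.96 = 8748.76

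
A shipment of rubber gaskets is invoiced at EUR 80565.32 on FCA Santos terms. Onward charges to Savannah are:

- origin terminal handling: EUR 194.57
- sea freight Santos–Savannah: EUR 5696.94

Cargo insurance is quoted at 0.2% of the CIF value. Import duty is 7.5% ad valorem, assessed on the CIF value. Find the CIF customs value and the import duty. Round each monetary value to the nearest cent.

CIF value: EUR 86630.09; import duty: EUR 6497.26

Let C be the CIF value. C = FCA price + pre-shipment costs + freight + 0.2% × C
C − 0.2% × C = 80565.32 + 194.57 + 5696.94
0.998 × C = 86456.83
C = 86456.83 / 0.998 = 86630.09
Insurance premium = 0.2% × 86630.09 = 173.26
Import duty = 86630.09 × 7.5% = 6497.26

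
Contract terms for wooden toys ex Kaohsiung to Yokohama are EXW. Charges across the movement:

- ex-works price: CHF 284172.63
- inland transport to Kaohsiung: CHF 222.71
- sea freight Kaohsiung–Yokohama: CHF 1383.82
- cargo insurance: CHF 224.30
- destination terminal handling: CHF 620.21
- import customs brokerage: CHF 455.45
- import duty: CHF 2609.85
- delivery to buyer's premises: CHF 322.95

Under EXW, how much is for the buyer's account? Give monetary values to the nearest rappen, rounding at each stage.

Buyer's account: CHF 5839.29

EXW: the seller makes goods available at their premises; the buyer bears all onward costs.
Seller's account: goods 284172.63 = 284172.63
Buyer's account: inland to port 222.71 + freight 1383.82 + insurance 224.30 + destination terminal 620.21 + brokerage 455.45 + duty 2609.85 + delivery 322.95 = 5839.29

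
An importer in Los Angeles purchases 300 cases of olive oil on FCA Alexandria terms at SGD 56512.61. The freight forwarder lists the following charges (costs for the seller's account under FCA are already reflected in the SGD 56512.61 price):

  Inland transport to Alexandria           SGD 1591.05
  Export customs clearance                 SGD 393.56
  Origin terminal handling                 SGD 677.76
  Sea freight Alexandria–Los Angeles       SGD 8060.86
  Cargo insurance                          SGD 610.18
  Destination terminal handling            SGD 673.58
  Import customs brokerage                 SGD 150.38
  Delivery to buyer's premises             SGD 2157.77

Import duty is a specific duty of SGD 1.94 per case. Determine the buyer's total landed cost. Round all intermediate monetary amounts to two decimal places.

Total landed cost: SGD 69425.14

FCA: the seller delivers export-cleared goods to the carrier; the buyer bears costs from that point.
Already in the invoice (seller's account under FCA): inland to port, export clearance — exclude.
CIF value = FCA price + origin terminal + freight + insurance = 56512.61 + 677.76 + 8060.86 + 610.18 = 65861.41
Import duty = 300 × 1.94 = 582.00
Buyer bears: origin terminal 677.76 + freight 8060.86 + insurance 610.18 + destination terminal 673.58 + brokerage 150.38 + delivery 2157.77 + duty 582.00 = 12912.53
Landed cost = invoice 56512.61 + 12912.53 = 69425.14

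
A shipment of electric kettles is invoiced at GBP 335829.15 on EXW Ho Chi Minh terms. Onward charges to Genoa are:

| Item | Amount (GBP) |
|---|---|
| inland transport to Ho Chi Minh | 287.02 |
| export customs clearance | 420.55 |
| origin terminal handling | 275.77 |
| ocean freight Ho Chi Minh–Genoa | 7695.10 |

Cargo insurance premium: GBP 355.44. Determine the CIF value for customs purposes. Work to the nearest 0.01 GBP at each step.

CIF = EXW price + pre-shipment costs + freight + insurance
CIF = 335829.15 + 287.02 + 420.55 + 275.77 + 7695.10 + 355.44 = 344863.03

CIF value: GBP 344863.03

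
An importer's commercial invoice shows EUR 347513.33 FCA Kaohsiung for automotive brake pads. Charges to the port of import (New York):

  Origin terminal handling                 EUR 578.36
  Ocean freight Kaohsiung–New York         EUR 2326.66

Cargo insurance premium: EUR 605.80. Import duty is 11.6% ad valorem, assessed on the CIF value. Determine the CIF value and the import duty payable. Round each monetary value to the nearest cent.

CIF = FCA price + pre-shipment costs + freight + insurance
CIF = 347513.33 + 578.36 + 2326.66 + 605.80 = 351024.15
Import duty = 351024.15 × 11.6% = 40718.80

CIF value: EUR 351024.15; import duty: EUR 40718.80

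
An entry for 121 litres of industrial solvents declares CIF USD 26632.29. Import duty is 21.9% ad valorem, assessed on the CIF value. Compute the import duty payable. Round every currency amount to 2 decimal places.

Import duty: USD 5832.47

Import duty = 26632.29 × 21.9% = 5832.47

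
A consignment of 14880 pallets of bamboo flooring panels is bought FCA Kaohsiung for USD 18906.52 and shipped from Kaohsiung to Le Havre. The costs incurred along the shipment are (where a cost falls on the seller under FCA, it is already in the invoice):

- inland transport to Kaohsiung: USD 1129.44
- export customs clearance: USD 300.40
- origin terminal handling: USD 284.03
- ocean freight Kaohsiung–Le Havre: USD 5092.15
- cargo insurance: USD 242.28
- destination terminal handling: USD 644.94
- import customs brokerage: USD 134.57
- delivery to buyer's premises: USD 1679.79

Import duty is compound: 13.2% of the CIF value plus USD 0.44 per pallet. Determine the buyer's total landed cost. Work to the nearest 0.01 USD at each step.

FCA: the seller delivers export-cleared goods to the carrier; the buyer bears costs from that point.
Already in the invoice (seller's account under FCA): inland to port, export clearance — exclude.
CIF value = FCA price + origin terminal + freight + insurance = 18906.52 + 284.03 + 5092.15 + 242.28 = 24524.98
Ad valorem component: 24524.98 × 13.2% = 3237.30
Specific component: 14880 × 0.44 = 6547.20
Import duty = 3237.30 + 6547.20 = 9784.50
Buyer bears: origin terminal 284.03 + freight 5092.15 + insurance 242.28 + destination terminal 644.94 + brokerage 134.57 + delivery 1679.79 + duty 9784.50 = 17862.26
Landed cost = invoice 18906.52 + 17862.26 = 36768.78

Total landed cost: USD 36768.78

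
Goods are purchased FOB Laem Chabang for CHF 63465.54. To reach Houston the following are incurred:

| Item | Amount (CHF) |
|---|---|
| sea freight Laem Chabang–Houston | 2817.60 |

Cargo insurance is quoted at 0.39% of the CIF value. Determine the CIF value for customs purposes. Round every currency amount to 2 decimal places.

Let C be the CIF value. C = FOB price + freight + 0.39% × C
C − 0.39% × C = 63465.54 + 2817.60
0.9961 × C = 66283.14
C = 66283.14 / 0.9961 = 66542.66
Insurance premium = 0.39% × 66542.66 = 259.52

CIF value: CHF 66542.66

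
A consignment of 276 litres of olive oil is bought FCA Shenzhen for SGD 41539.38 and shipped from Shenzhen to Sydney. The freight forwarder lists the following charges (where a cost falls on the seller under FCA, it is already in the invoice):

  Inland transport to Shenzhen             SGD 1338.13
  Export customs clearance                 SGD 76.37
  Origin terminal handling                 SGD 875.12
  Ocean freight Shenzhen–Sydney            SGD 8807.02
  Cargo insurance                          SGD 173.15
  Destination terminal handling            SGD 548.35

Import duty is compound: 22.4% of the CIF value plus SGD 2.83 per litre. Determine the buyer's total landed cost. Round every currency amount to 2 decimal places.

Total landed cost: SGD 64236.51

FCA: the seller delivers export-cleared goods to the carrier; the buyer bears costs from that point.
Already in the invoice (seller's account under FCA): inland to port, export clearance — exclude.
CIF value = FCA price + origin terminal + freight + insurance = 41539.38 + 875.12 + 8807.02 + 173.15 = 51394.67
Ad valorem component: 51394.67 × 22.4% = 11512.41
Specific component: 276 × 2.83 = 781.08
Import duty = 11512.41 + 781.08 = 12293.49
Buyer bears: origin terminal 875.12 + freight 8807.02 + insurance 173.15 + destination terminal 548.35 + duty 12293.49 = 22697.13
Landed cost = invoice 41539.38 + 22697.13 = 64236.51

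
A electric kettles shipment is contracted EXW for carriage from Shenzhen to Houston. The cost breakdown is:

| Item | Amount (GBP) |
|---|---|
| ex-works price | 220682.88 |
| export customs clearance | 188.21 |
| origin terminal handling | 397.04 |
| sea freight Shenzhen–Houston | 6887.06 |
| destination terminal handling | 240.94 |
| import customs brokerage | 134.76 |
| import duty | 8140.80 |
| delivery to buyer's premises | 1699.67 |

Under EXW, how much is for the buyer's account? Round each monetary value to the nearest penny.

Buyer's account: GBP 17688.48

EXW: the seller makes goods available at their premises; the buyer bears all onward costs.
Seller's account: goods 220682.88 = 220682.88
Buyer's account: export clearance 188.21 + origin terminal 397.04 + freight 6887.06 + destination terminal 240.94 + brokerage 134.76 + duty 8140.80 + delivery 1699.67 = 17688.48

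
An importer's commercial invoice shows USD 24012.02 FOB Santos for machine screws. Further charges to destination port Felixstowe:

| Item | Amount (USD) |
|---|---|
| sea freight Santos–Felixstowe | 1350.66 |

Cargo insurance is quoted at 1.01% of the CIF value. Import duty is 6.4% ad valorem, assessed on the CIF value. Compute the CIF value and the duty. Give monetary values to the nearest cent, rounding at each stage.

Let C be the CIF value. C = FOB price + freight + 1.01% × C
C − 1.01% × C = 24012.02 + 1350.66
0.9899 × C = 25362.68
C = 25362.68 / 0.9899 = 25621.46
Insurance premium = 1.01% × 25621.46 = 258.78
Import duty = 25621.46 × 6.4% = 1639.77

CIF value: USD 25621.46; import duty: USD 1639.77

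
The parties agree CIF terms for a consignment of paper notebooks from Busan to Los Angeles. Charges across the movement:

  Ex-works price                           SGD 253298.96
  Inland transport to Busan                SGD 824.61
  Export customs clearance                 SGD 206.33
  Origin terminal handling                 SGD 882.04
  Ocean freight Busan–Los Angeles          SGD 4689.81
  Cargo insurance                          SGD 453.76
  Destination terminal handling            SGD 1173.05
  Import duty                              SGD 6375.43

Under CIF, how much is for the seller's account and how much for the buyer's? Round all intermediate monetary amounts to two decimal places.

Seller: SGD 260355.51; buyer: SGD 7548.48

CIF: the seller pays costs through ocean freight and marine insurance to the destination port.
Seller's account: goods 253298.96 + inland to port 824.61 + export clearance 206.33 + origin terminal 882.04 + freight 4689.81 + insurance 453.76 = 260355.51
Buyer's account: destination terminal 1173.05 + duty 6375.43 = 7548.48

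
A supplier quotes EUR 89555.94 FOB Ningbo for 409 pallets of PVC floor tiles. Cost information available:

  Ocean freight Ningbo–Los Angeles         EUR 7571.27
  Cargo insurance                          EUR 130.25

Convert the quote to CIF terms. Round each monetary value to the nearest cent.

CIF price: EUR 97257.46

From FOB to CIF, the seller additionally bears: freight, insurance.
CIF price = 89555.94 + 7571.27 + 130.25 = 97257.46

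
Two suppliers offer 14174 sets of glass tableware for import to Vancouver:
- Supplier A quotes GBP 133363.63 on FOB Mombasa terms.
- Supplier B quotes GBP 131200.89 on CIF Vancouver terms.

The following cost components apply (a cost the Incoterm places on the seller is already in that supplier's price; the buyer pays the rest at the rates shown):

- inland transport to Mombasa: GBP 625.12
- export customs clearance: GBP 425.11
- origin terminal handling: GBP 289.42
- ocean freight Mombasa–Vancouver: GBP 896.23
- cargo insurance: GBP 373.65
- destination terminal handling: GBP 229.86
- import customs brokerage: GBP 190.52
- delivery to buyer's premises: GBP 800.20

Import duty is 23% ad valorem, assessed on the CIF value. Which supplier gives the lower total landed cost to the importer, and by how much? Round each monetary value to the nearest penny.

Supplier B is cheaper by GBP 4222.13

Supplier A (FOB):
CIF value = FOB price + freight + insurance = 133363.63 + 896.23 + 373.65 = 134633.51
Import duty = 134633.51 × 23% = 30965.71
Buyer bears (A): 896.23 + 373.65 + 229.86 + 190.52 + 800.20 = 2490.46
Landed cost (A) = invoice 133363.63 + 2490.46 + duty 30965.71 = 166819.80
Supplier B (CIF):
The CIF price already equals the CIF value: 131200.89
Import duty = 131200.89 × 23% = 30176.20
Buyer bears (B): 229.86 + 190.52 + 800.20 = 1220.58
Landed cost (B) = invoice 131200.89 + 1220.58 + duty 30176.20 = 162597.67
Difference = |166819.80 − 162597.67| = 4222.13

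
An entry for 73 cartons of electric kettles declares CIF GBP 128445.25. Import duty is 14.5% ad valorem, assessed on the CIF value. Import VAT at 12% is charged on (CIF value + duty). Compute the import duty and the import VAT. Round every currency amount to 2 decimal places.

Import duty = 128445.25 × 14.5% = 18624.56
VAT base = CIF + duty = 128445.25 + 18624.56 = 147069.81
Import VAT = 147069.81 × 12% = 17648.38

Import duty: GBP 18624.56; import VAT: GBP 17648.38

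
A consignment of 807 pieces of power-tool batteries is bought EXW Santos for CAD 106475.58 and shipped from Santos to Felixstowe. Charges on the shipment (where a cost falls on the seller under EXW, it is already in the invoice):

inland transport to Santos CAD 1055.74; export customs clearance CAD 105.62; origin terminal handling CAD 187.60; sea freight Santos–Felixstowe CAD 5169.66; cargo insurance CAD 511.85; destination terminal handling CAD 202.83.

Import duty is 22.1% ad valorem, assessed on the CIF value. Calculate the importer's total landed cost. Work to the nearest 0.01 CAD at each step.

Total landed cost: CAD 138793.72

EXW: the seller makes goods available at their premises; the buyer bears all onward costs.
CIF value = EXW price + inland to port + export clearance + origin terminal + freight + insurance = 106475.58 + 1055.74 + 105.62 + 187.60 + 5169.66 + 511.85 = 113506.05
Import duty = 113506.05 × 22.1% = 25084.84
Buyer bears: inland to port 1055.74 + export clearance 105.62 + origin terminal 187.60 + freight 5169.66 + insurance 511.85 + destination terminal 202.83 + duty 25084.84 = 32318.14
Landed cost = invoice 106475.58 + 32318.14 = 138793.72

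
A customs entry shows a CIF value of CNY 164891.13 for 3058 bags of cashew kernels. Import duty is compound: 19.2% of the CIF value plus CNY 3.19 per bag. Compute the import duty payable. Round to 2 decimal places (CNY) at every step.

Ad valorem component: 164891.13 × 19.2% = 31659.10
Specific component: 3058 × 3.19 = 9755.02
Import duty = 31659.10 + 9755.02 = 41414.12

Import duty: CNY 41414.12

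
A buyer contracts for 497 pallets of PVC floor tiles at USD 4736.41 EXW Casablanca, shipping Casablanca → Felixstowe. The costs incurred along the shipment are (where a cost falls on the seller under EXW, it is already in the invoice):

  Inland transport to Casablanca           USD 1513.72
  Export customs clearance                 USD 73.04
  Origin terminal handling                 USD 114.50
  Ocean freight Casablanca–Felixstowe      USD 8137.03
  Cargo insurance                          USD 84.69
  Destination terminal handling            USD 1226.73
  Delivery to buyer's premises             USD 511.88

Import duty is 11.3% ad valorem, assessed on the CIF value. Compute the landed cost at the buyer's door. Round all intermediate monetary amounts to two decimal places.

EXW: the seller makes goods available at their premises; the buyer bears all onward costs.
CIF value = EXW price + inland to port + export clearance + origin terminal + freight + insurance = 4736.41 + 1513.72 + 73.04 + 114.50 + 8137.03 + 84.69 = 14659.39
Import duty = 14659.39 × 11.3% = 1656.51
Buyer bears: inland to port 1513.72 + export clearance 73.04 + origin terminal 114.50 + freight 8137.03 + insurance 84.69 + destination terminal 1226.73 + delivery 511.88 + duty 1656.51 = 13318.10
Landed cost = invoice 4736.41 + 13318.10 = 18054.51

Total landed cost: USD 18054.51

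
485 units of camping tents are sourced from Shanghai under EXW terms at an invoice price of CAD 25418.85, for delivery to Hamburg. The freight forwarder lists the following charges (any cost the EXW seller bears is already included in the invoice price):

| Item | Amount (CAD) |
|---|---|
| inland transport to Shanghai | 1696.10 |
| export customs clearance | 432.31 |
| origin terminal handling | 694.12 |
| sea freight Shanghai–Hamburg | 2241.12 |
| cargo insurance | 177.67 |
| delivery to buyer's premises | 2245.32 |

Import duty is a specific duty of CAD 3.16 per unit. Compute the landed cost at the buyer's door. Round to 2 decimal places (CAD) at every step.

EXW: the seller makes goods available at their premises; the buyer bears all onward costs.
CIF value = EXW price + inland to port + export clearance + origin terminal + freight + insurance = 25418.85 + 1696.10 + 432.31 + 694.12 + 2241.12 + 177.67 = 30660.17
Import duty = 485 × 3.16 = 1532.60
Buyer bears: inland to port 1696.10 + export clearance 432.31 + origin terminal 694.12 + freight 2241.12 + insurance 177.67 + delivery 2245.32 + duty 1532.60 = 9019.24
Landed cost = invoice 25418.85 + 9019.24 = 34438.09

Total landed cost: CAD 34438.09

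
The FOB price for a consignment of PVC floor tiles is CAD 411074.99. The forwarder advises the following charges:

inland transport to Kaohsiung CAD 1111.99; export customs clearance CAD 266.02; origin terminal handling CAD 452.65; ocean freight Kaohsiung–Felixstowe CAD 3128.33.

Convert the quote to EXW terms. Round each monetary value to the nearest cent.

EXW price: CAD 409244.33

Not relevant to the conversion: freight — on the buyer under both terms; not part of either seller's price.
From FOB to EXW, the seller no longer bears: inland to port, export clearance, origin terminal.
EXW price = 411074.99 − 1111.99 − 266.02 − 452.65 = 409244.33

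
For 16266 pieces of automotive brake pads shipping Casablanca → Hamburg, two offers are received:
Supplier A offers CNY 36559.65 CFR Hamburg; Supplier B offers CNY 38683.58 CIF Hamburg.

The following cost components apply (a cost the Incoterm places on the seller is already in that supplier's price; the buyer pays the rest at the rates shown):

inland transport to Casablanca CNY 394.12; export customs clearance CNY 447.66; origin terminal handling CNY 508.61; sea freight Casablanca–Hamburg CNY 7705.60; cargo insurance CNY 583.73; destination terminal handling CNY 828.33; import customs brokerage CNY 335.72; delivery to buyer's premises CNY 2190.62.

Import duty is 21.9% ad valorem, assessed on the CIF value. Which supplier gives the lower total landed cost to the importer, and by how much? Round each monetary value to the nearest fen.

Supplier A is cheaper by CNY 1877.50

Supplier A (CFR):
CIF value = CFR price + insurance = 36559.65 + 583.73 = 37143.38
Import duty = 37143.38 × 21.9% = 8134.40
Buyer bears (A): 583.73 + 828.33 + 335.72 + 2190.62 = 3938.40
Landed cost (A) = invoice 36559.65 + 3938.40 + duty 8134.40 = 48632.45
Supplier B (CIF):
The CIF price already equals the CIF value: 38683.58
Import duty = 38683.58 × 21.9% = 8471.70
Buyer bears (B): 828.33 + 335.72 + 2190.62 = 3354.67
Landed cost (B) = invoice 38683.58 + 3354.67 + duty 8471.70 = 50509.95
Difference = |48632.45 − 50509.95| = 1877.50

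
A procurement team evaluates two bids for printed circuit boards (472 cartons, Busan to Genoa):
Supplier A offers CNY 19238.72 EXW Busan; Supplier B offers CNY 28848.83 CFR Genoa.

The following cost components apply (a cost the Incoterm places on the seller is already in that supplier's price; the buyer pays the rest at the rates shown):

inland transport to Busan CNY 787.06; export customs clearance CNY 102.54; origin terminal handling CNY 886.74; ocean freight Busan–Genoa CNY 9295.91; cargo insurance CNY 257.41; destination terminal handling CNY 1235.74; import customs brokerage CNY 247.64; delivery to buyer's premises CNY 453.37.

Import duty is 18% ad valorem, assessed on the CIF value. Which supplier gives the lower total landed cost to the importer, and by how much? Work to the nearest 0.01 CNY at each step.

Supplier B is cheaper by CNY 1725.33

Supplier A (EXW):
CIF value = EXW price + inland to port + export clearance + origin terminal + freight + insurance = 19238.72 + 787.06 + 102.54 + 886.74 + 9295.91 + 257.41 = 30568.38
Import duty = 30568.38 × 18% = 5502.31
Buyer bears (A): 787.06 + 102.54 + 886.74 + 9295.91 + 257.41 + 1235.74 + 247.64 + 453.37 = 13266.41
Landed cost (A) = invoice 19238.72 + 13266.41 + duty 5502.31 = 38007.44
Supplier B (CFR):
CIF value = CFR price + insurance = 28848.83 + 257.41 = 29106.24
Import duty = 29106.24 × 18% = 5239.12
Buyer bears (B): 257.41 + 1235.74 + 247.64 + 453.37 = 2194.16
Landed cost (B) = invoice 28848.83 + 2194.16 + duty 5239.12 = 36282.11
Difference = |38007.44 − 36282.11| = 1725.33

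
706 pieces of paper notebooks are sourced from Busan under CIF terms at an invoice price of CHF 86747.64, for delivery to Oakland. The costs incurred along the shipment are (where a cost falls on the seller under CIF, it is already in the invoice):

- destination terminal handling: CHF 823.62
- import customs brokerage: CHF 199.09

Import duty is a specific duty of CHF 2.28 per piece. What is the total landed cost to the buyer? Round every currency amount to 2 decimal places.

CIF: the seller pays costs through ocean freight and marine insurance to the destination port.
The CIF price already equals the CIF value: 86747.64
Import duty = 706 × 2.28 = 1609.68
Buyer bears: destination terminal 823.62 + brokerage 199.09 + duty 1609.68 = 2632.39
Landed cost = invoice 86747.64 + 2632.39 = 89380.03

Total landed cost: CHF 89380.03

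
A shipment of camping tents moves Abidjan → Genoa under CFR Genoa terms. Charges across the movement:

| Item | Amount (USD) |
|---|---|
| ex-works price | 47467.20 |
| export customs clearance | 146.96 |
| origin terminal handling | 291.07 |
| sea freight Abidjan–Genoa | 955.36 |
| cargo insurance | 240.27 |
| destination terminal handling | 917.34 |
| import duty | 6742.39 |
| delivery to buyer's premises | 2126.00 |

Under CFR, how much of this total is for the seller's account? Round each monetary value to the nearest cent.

Seller's account: USD 48860.59

CFR: the seller pays costs through ocean freight to the destination port, but not insurance.
Seller's account: goods 47467.20 + export clearance 146.96 + origin terminal 291.07 + freight 955.36 = 48860.59
Buyer's account: insurance 240.27 + destination terminal 917.34 + duty 6742.39 + delivery 2126.00 = 10026.00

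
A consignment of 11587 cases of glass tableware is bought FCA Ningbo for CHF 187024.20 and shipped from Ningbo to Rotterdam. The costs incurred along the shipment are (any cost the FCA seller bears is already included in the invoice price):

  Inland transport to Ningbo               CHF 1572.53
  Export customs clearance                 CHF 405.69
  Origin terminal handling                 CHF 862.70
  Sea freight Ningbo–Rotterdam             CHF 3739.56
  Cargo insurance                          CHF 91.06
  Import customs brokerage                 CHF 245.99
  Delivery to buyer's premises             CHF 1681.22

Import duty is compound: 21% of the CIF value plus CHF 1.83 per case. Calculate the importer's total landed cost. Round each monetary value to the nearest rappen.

Total landed cost: CHF 255109.62

FCA: the seller delivers export-cleared goods to the carrier; the buyer bears costs from that point.
Already in the invoice (seller's account under FCA): inland to port, export clearance — exclude.
CIF value = FCA price + origin terminal + freight + insurance = 187024.20 + 862.70 + 3739.56 + 91.06 = 191717.52
Ad valorem component: 191717.52 × 21% = 40260.68
Specific component: 11587 × 1.83 = 21204.21
Import duty = 40260.68 + 21204.21 = 61464.89
Buyer bears: origin terminal 862.70 + freight 3739.56 + insurance 91.06 + brokerage 245.99 + delivery 1681.22 + duty 61464.89 = 68085.42
Landed cost = invoice 187024.20 + 68085.42 = 255109.62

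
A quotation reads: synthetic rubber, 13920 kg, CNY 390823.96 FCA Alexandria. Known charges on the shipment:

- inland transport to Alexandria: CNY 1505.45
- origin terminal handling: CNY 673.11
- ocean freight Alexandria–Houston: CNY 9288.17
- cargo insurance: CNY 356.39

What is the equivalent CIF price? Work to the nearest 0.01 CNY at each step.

Not relevant to the conversion: inland to port — on the seller under both FCA and CIF; already in the FCA price and stays in the CIF price.
From FCA to CIF, the seller additionally bears: origin terminal, freight, insurance.
CIF price = 390823.96 + 673.11 + 9288.17 + 356.39 = 401141.63

CIF price: CNY 401141.63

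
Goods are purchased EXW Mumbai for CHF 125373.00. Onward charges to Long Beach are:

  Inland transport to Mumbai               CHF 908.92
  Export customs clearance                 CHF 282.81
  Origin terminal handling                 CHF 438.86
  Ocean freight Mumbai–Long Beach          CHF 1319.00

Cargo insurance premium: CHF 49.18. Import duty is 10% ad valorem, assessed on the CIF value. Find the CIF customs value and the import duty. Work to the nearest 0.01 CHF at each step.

CIF = EXW price + pre-shipment costs + freight + insurance
CIF = 125373.00 + 908.92 + 282.81 + 438.86 + 1319.00 + 49.18 = 128371.77
Import duty = 128371.77 × 10% = 12837.18

CIF value: CHF 128371.77; import duty: CHF 12837.18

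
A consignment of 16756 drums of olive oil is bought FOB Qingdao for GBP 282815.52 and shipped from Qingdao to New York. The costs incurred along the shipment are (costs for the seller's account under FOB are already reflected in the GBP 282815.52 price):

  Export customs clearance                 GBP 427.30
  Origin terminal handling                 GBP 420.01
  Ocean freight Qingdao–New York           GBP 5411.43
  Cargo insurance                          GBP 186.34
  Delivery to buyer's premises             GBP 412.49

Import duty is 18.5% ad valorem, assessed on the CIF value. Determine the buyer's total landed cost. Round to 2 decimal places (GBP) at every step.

FOB: the seller bears costs until goods are on board at the origin port; the buyer bears freight, insurance and all costs thereafter.
Already in the invoice (seller's account under FOB): export clearance, origin terminal — exclude.
CIF value = FOB price + freight + insurance = 282815.52 + 5411.43 + 186.34 = 288413.29
Import duty = 288413.29 × 18.5% = 53356.46
Buyer bears: freight 5411.43 + insurance 186.34 + delivery 412.49 + duty 53356.46 = 59366.72
Landed cost = invoice 282815.52 + 59366.72 = 342182.24

Total landed cost: GBP 342182.24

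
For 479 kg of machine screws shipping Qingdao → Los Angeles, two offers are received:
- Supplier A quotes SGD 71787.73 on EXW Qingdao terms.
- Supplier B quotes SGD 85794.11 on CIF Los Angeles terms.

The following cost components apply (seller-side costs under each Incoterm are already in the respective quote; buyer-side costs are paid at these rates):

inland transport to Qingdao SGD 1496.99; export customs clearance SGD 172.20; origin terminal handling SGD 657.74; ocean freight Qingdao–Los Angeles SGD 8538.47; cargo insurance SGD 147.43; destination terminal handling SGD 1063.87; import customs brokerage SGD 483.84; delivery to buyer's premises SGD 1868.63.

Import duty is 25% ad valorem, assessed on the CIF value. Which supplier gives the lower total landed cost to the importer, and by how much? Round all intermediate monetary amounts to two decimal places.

Supplier A (EXW):
CIF value = EXW price + inland to port + export clearance + origin terminal + freight + insurance = 71787.73 + 1496.99 + 172.20 + 657.74 + 8538.47 + 147.43 = 82800.56
Import duty = 82800.56 × 25% = 20700.14
Buyer bears (A): 1496.99 + 172.20 + 657.74 + 8538.47 + 147.43 + 1063.87 + 483.84 + 1868.63 = 14429.17
Landed cost (A) = invoice 71787.73 + 14429.17 + duty 20700.14 = 106917.04
Supplier B (CIF):
The CIF price already equals the CIF value: 85794.11
Import duty = 85794.11 × 25% = 21448.53
Buyer bears (B): 1063.87 + 483.84 + 1868.63 = 3416.34
Landed cost (B) = invoice 85794.11 + 3416.34 + duty 21448.53 = 110658.98
Difference = |106917.04 − 110658.98| = 3741.94

Supplier A is cheaper by SGD 3741.94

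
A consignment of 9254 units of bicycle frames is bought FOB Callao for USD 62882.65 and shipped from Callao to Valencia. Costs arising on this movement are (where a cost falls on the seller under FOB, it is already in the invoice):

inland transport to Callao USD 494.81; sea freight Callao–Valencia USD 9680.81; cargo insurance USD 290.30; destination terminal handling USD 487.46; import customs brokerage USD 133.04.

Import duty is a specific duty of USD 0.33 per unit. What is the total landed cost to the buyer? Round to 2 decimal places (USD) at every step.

FOB: the seller bears costs until goods are on board at the origin port; the buyer bears freight, insurance and all costs thereafter.
Already in the invoice (seller's account under FOB): inland to port — exclude.
CIF value = FOB price + freight + insurance = 62882.65 + 9680.81 + 290.30 = 72853.76
Import duty = 9254 × 0.33 = 3053.82
Buyer bears: freight 9680.81 + insurance 290.30 + destination terminal 487.46 + brokerage 133.04 + duty 3053.82 = 13645.43
Landed cost = invoice 62882.65 + 13645.43 = 76528.08

Total landed cost: USD 76528.08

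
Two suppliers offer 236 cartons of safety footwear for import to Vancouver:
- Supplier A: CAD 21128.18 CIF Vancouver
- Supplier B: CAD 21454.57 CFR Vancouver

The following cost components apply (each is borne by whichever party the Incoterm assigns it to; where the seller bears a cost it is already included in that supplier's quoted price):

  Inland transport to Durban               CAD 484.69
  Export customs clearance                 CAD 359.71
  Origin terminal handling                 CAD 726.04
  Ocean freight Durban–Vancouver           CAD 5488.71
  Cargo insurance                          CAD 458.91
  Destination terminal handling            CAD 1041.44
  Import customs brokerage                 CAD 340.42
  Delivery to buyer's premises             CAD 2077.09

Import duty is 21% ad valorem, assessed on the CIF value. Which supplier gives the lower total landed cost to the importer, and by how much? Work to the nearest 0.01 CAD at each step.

Supplier A is cheaper by CAD 950.21

Supplier A (CIF):
The CIF price already equals the CIF value: 21128.18
Import duty = 21128.18 × 21% = 4436.92
Buyer bears (A): 1041.44 + 340.42 + 2077.09 = 3458.95
Landed cost (A) = invoice 21128.18 + 3458.95 + duty 4436.92 = 29024.05
Supplier B (CFR):
CIF value = CFR price + insurance = 21454.57 + 458.91 = 21913.48
Import duty = 21913.48 × 21% = 4601.83
Buyer bears (B): 458.91 + 1041.44 + 340.42 + 2077.09 = 3917.86
Landed cost (B) = invoice 21454.57 + 3917.86 + duty 4601.83 = 29974.26
Difference = |29024.05 − 29974.26| = 950.21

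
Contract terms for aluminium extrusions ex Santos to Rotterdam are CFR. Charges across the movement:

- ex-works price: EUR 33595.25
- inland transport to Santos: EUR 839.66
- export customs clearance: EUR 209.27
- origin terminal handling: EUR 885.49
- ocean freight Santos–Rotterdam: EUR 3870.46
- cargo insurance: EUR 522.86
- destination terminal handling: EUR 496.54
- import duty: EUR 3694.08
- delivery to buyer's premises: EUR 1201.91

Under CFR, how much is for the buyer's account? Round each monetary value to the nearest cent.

Buyer's account: EUR 5915.39

CFR: the seller pays costs through ocean freight to the destination port, but not insurance.
Seller's account: goods 33595.25 + inland to port 839.66 + export clearance 209.27 + origin terminal 885.49 + freight 3870.46 = 39400.13
Buyer's account: insurance 522.86 + destination terminal 496.54 + duty 3694.08 + delivery 1201.91 = 5915.39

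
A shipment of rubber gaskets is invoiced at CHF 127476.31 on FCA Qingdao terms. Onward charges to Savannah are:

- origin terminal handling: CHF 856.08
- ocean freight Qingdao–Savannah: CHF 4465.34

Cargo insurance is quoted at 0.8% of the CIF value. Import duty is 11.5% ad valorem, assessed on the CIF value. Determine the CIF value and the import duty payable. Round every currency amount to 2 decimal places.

CIF value: CHF 133868.68; import duty: CHF 15394.90

Let C be the CIF value. C = FCA price + pre-shipment costs + freight + 0.8% × C
C − 0.8% × C = 127476.31 + 856.08 + 4465.34
0.992 × C = 132797.73
C = 132797.73 / 0.992 = 133868.68
Insurance premium = 0.8% × 133868.68 = 1070.95
Import duty = 133868.68 × 11.5% = 15394.90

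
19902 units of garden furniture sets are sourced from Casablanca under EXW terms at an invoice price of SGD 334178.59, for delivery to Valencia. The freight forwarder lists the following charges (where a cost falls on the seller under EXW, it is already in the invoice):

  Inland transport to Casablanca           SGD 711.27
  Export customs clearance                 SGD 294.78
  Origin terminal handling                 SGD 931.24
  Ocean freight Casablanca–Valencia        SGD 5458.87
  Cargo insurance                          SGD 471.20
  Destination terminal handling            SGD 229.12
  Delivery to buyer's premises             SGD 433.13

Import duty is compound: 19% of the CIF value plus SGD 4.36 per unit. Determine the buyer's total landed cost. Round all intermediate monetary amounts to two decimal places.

EXW: the seller makes goods available at their premises; the buyer bears all onward costs.
CIF value = EXW price + inland to port + export clearance + origin terminal + freight + insurance = 334178.59 + 711.27 + 294.78 + 931.24 + 5458.87 + 471.20 = 342045.95
Ad valorem component: 342045.95 × 19% = 64988.73
Specific component: 19902 × 4.36 = 86772.72
Import duty = 64988.73 + 86772.72 = 151761.45
Buyer bears: inland to port 711.27 + export clearance 294.78 + origin terminal 931.24 + freight 5458.87 + insurance 471.20 + destination terminal 229.12 + delivery 433.13 + duty 151761.45 = 160291.06
Landed cost = invoice 334178.59 + 160291.06 = 494469.65

Total landed cost: SGD 494469.65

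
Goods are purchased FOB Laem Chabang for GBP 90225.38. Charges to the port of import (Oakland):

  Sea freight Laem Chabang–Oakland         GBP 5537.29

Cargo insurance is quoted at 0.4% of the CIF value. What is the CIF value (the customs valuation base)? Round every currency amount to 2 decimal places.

CIF value: GBP 96147.26

Let C be the CIF value. C = FOB price + freight + 0.4% × C
C − 0.4% × C = 90225.38 + 5537.29
0.996 × C = 95762.67
C = 95762.67 / 0.996 = 96147.26
Insurance premium = 0.4% × 96147.26 = 384.59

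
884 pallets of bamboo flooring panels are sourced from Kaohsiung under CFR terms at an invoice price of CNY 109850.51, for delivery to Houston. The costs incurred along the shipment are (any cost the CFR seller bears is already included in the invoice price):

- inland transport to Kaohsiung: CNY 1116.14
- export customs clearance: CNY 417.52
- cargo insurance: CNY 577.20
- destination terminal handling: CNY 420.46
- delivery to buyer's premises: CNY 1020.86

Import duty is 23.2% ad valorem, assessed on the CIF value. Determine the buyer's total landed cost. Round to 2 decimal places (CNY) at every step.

Total landed cost: CNY 137488.26

CFR: the seller pays costs through ocean freight to the destination port, but not insurance.
Already in the invoice (seller's account under CFR): inland to port, export clearance — exclude.
CIF value = CFR price + insurance = 109850.51 + 577.20 = 110427.71
Import duty = 110427.71 × 23.2% = 25619.23
Buyer bears: insurance 577.20 + destination terminal 420.46 + delivery 1020.86 + duty 25619.23 = 27637.75
Landed cost = invoice 109850.51 + 27637.75 = 137488.26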